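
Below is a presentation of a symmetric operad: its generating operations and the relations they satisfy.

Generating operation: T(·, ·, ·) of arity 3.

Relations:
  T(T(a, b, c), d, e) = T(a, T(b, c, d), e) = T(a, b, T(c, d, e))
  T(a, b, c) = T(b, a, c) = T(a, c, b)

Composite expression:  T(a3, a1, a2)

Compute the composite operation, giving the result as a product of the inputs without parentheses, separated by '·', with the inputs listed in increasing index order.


a1 · a2 · a3

Shape and order are irrelevant to T; the a-input set decides.
T(a3, a1, a2) flattens to a3 · a1 · a2
rearranged into index order: a1 · a2 · a3


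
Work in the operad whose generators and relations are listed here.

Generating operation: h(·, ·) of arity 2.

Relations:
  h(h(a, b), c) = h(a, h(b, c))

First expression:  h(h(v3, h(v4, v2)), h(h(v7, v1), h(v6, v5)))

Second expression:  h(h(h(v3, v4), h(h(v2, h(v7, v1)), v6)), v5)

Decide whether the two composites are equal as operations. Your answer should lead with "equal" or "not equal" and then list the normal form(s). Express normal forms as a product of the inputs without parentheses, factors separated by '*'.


Reducing the first expression gives v3 * v4 * v2 * v7 * v1 * v6 * v5
Reducing the second expression gives v3 * v4 * v2 * v7 * v1 * v6 * v5
The normal forms match — equal.

equal: each reduces to v3 * v4 * v2 * v7 * v1 * v6 * v5


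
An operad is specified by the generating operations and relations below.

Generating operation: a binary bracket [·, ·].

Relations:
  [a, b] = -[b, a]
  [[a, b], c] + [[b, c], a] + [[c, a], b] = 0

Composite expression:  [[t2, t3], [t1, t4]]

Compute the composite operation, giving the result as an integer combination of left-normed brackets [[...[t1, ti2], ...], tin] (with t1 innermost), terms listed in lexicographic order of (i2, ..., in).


In the tensor algebra, words opening t1 carry the t1-anchored form.
Composite bracket: [[t2, t3], [t1, t4]]
Expanding via [a, b] = ab - ba: 8 signed words (2^3 = 8).
Only words starting with t1 matter:
  the word t1t4t2t3 carries sign -1 and contributes -[[[t1, t4], t2], t3]
  the word t1t4t3t2 carries sign +1 and contributes +[[[t1, t4], t3], t2]

-[[[t1, t4], t2], t3] + [[[t1, t4], t3], t2]


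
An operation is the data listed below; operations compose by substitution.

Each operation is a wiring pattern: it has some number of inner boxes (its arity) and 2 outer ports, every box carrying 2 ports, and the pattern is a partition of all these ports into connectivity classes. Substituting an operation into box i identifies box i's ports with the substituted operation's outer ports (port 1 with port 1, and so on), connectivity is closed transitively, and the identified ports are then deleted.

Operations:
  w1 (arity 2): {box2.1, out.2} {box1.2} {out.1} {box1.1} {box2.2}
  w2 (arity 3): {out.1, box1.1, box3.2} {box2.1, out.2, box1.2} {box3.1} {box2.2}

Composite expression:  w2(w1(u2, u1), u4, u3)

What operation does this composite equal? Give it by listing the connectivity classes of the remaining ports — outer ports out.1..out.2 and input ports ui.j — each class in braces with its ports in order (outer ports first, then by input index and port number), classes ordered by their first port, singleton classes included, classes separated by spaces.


{out.1, u3.2} {out.2, u1.1, u4.1} {u1.2} {u2.1} {u2.2} {u3.1} {u4.2}

After gluing at w2, chains via deleted ports link the u-ports.
through w1, on inputs (u2, u1): {out.1} {out.2, u1.1} {u1.2} {u2.1} {u2.2} (out.j = stage outer ports)
through w2, on inputs (u2, u1, u4, u3): {out.1, u3.2} {out.2, u1.1, u4.1} {u1.2} {u2.1} {u2.2} {u3.1} {u4.2} (out.j = stage outer ports)


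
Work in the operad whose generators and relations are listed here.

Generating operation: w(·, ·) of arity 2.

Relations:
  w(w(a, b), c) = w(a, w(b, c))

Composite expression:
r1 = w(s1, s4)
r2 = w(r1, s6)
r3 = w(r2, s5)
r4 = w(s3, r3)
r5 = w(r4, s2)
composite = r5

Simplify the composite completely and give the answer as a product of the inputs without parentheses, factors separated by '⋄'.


s3 ⋄ s1 ⋄ s4 ⋄ s6 ⋄ s5 ⋄ s2

Associativity of w dissolves the nesting; only the s-input order survives.
w(s1, s4) flattens to s1 ⋄ s4
w(w(s1, s4), s6) flattens to s1 ⋄ s4 ⋄ s6
w(w(w(s1, s4), s6), s5) flattens to s1 ⋄ s4 ⋄ s6 ⋄ s5
w(s3, w(w(w(s1, s4), s6), s5)) flattens to s3 ⋄ s1 ⋄ s4 ⋄ s6 ⋄ s5
w(w(s3, w(w(w(s1, s4), s6), s5)), s2) flattens to s3 ⋄ s1 ⋄ s4 ⋄ s6 ⋄ s5 ⋄ s2


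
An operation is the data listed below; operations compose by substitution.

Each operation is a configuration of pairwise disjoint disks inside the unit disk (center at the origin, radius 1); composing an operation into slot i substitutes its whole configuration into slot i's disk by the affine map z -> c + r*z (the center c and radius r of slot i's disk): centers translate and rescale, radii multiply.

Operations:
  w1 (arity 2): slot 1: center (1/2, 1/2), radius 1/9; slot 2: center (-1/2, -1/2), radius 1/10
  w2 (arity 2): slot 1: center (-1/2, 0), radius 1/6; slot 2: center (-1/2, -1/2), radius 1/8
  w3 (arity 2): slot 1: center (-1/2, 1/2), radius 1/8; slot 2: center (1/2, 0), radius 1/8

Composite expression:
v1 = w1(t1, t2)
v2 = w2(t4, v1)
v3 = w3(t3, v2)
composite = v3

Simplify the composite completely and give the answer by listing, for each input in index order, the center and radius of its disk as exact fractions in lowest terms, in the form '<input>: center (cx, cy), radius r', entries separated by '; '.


t1: center (57/128, -7/128), radius 1/576; t2: center (55/128, -9/128), radius 1/640; t3: center (-1/2, 1/2), radius 1/8; t4: center (7/16, 0), radius 1/48

Affine substitution under w3: radii multiply and t-centers shift.
input t3: composing its 1 substitution step yields center (-1/2, 1/2), radius 1/8
input t4: composing its 2 substitution steps yields center (7/16, 0), radius 1/48
input t1: composing its 3 substitution steps yields center (57/128, -7/128), radius 1/576
input t2: composing its 3 substitution steps yields center (55/128, -9/128), radius 1/640


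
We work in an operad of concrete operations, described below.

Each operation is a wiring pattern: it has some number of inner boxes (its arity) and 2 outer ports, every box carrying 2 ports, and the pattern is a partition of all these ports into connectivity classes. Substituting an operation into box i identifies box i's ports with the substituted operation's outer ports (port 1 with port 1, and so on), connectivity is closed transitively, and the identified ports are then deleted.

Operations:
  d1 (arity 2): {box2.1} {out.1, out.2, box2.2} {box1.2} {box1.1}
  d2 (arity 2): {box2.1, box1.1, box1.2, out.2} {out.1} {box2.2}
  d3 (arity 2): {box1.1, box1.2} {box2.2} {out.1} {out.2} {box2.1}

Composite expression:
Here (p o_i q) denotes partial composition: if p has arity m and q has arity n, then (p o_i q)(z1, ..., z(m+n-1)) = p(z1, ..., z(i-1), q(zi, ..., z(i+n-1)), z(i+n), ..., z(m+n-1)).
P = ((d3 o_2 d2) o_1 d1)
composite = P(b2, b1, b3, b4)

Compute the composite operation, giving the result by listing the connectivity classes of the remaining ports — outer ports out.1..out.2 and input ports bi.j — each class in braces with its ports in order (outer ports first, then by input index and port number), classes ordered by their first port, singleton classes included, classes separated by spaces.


{out.1} {out.2} {b1.1} {b1.2} {b2.1} {b2.2} {b3.1, b3.2, b4.1} {b4.2}

Substituting into d3 glues patterns; closure does the rest.
the subtree at d1 composes to {out.1, out.2, b1.2} {b1.1} {b2.1} {b2.2} on (b2, b1); out.j = own outer ports
the subtree at d2 composes to {out.1} {out.2, b3.1, b3.2, b4.1} {b4.2} on (b3, b4); out.j = own outer ports
the subtree at d3 composes to {out.1} {out.2} {b1.1} {b1.2} {b2.1} {b2.2} {b3.1, b3.2, b4.1} {b4.2} on (b2, b1, b3, b4); out.j = own outer ports


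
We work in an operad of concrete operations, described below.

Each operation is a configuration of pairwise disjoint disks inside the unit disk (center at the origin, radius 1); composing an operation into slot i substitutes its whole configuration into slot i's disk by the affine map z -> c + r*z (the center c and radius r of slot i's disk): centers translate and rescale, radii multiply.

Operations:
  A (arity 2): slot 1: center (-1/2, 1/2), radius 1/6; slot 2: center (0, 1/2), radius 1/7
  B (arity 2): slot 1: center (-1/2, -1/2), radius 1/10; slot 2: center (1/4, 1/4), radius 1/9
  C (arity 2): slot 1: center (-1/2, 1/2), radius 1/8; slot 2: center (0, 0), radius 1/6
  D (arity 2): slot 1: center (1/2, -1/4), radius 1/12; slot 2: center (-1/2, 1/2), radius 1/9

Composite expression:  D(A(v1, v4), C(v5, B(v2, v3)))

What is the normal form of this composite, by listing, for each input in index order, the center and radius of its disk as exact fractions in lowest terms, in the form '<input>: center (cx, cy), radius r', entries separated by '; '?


v1: center (11/24, -5/24), radius 1/72; v2: center (-55/108, 53/108), radius 1/540; v3: center (-107/216, 109/216), radius 1/486; v4: center (1/2, -5/24), radius 1/84; v5: center (-5/9, 5/9), radius 1/72

Follow each v-input down from D: c' goes to c + r*c', radius to r*r'.
tracing v1 down its 2-map path: center (11/24, -5/24), radius 1/72
tracing v4 down its 2-map path: center (1/2, -5/24), radius 1/84
tracing v5 down its 2-map path: center (-5/9, 5/9), radius 1/72
tracing v2 down its 3-map path: center (-55/108, 53/108), radius 1/540
tracing v3 down its 3-map path: center (-107/216, 109/216), radius 1/486


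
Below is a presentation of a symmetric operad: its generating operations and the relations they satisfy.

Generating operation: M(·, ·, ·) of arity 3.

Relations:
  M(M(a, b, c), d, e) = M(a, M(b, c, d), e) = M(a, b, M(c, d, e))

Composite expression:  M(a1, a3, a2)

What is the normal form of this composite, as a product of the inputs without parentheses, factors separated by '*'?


a1 * a3 * a2

Associativity of M dissolves the nesting; only the a-input order survives.
M(a1, a3, a2) spells out as a1 * a3 * a2


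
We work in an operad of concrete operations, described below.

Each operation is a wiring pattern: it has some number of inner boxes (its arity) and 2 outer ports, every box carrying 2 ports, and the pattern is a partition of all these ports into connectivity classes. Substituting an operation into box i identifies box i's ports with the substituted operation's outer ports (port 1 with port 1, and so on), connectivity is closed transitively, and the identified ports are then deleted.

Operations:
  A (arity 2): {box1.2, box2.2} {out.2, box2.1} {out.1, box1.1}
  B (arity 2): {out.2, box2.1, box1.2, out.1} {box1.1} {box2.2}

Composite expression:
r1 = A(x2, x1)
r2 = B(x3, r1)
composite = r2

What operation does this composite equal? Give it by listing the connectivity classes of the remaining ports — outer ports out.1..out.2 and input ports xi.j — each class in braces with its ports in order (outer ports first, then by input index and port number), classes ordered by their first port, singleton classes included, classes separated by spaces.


Two ports join when wires chain via B-identified ports.
A over (x2, x1) gives {out.1, x2.1} {out.2, x1.1} {x1.2, x2.2}, out.j being that stage's outer ports
B over (x3, x2, x1) gives {out.1, out.2, x2.1, x3.2} {x1.1} {x1.2, x2.2} {x3.1}, out.j being that stage's outer ports

{out.1, out.2, x2.1, x3.2} {x1.1} {x1.2, x2.2} {x3.1}


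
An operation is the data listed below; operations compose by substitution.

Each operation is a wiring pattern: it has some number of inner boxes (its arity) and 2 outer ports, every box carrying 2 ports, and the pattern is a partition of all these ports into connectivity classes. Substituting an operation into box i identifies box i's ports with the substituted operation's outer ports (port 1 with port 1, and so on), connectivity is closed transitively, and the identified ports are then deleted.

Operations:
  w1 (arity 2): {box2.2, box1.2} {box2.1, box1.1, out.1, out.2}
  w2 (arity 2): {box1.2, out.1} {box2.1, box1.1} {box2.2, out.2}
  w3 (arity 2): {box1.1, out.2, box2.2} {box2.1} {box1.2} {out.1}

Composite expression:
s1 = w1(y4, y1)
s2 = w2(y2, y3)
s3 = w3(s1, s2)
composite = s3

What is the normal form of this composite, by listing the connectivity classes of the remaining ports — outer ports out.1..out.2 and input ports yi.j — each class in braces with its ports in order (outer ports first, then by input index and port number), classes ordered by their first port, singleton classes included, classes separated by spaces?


{out.1} {out.2, y1.1, y3.2, y4.1} {y1.2, y4.2} {y2.1, y3.1} {y2.2}

Substituting into w3 glues patterns; closure does the rest.
w1 over (y4, y1) gives {out.1, out.2, y1.1, y4.1} {y1.2, y4.2}, out.j being that stage's outer ports
w2 over (y2, y3) gives {out.1, y2.2} {out.2, y3.2} {y2.1, y3.1}, out.j being that stage's outer ports
w3 over (y4, y1, y2, y3) gives {out.1} {out.2, y1.1, y3.2, y4.1} {y1.2, y4.2} {y2.1, y3.1} {y2.2}, out.j being that stage's outer ports


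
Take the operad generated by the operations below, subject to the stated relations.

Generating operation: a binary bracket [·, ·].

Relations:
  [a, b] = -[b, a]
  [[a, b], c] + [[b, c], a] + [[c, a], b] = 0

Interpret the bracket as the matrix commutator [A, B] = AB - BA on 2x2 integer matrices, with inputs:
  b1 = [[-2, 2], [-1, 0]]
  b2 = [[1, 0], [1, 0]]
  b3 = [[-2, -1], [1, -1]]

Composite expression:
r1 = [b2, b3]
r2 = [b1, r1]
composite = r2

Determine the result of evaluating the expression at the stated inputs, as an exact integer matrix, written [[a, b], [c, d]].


[b2, b3] = [[1, -1], [-2, -1]]
[b1, [b2, b3]] = [[-5, -2], [-6, 5]]

[[-5, -2], [-6, 5]]


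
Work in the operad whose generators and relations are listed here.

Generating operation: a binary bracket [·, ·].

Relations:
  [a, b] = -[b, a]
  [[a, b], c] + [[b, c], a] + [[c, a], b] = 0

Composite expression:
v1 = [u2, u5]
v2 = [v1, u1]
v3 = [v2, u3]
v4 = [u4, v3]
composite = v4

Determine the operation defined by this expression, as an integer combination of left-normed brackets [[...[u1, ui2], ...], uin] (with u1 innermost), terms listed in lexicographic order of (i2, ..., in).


Left-normed coefficients sit on the u1-initial expansion words.
Composite bracket: [u4, [[[u2, u5], u1], u3]]
Applying ab - ba throughout gives 16 signed words (2^4 = 16).
Collect the words opening with u1:
  sign of u1u2u5u3u4 is +1, so it contributes +[[[[u1, u2], u5], u3], u4]
  sign of u1u5u2u3u4 is -1, so it contributes -[[[[u1, u5], u2], u3], u4]

[[[[u1, u2], u5], u3], u4] - [[[[u1, u5], u2], u3], u4]


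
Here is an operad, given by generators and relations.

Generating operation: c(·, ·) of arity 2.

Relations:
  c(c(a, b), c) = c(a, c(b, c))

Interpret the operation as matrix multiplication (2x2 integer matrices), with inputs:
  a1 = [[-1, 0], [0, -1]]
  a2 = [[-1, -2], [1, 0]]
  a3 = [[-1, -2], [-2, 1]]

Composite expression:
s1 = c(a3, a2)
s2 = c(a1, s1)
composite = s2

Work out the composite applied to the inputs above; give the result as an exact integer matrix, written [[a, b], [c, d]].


[[1, -2], [-3, -4]]

c(a3, a2) = [[-1, 2], [3, 4]]
c(a1, c(a3, a2)) = [[1, -2], [-3, -4]]


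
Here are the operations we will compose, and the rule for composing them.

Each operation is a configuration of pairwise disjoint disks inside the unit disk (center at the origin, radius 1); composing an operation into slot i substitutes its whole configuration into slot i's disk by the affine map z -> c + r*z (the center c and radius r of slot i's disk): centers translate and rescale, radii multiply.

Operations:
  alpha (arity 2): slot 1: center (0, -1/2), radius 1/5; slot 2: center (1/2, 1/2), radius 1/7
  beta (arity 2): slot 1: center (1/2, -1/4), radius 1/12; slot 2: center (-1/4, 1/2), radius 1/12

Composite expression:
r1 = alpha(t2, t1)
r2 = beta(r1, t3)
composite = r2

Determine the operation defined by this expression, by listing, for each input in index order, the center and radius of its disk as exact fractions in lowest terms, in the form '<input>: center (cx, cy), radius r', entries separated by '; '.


t1: center (13/24, -5/24), radius 1/84; t2: center (1/2, -7/24), radius 1/60; t3: center (-1/4, 1/2), radius 1/12

Nesting under beta composes maps z -> c + r*z down each t-path.
input t2: composing its 2 substitution steps yields center (1/2, -7/24), radius 1/60
input t1: composing its 2 substitution steps yields center (13/24, -5/24), radius 1/84
input t3: composing its 1 substitution step yields center (-1/4, 1/2), radius 1/12


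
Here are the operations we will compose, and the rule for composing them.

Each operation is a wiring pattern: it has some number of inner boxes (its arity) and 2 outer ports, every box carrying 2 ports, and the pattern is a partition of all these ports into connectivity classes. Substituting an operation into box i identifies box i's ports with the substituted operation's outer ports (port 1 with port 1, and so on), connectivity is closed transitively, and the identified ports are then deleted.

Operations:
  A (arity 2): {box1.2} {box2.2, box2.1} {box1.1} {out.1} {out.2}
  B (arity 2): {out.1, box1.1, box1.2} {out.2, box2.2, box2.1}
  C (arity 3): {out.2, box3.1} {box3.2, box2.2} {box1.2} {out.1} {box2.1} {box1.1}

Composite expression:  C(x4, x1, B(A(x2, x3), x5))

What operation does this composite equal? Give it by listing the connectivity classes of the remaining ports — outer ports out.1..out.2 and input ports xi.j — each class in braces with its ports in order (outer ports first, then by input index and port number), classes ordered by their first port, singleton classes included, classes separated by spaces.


{out.1} {out.2} {x1.1} {x1.2, x5.1, x5.2} {x2.1} {x2.2} {x3.1, x3.2} {x4.1} {x4.2}


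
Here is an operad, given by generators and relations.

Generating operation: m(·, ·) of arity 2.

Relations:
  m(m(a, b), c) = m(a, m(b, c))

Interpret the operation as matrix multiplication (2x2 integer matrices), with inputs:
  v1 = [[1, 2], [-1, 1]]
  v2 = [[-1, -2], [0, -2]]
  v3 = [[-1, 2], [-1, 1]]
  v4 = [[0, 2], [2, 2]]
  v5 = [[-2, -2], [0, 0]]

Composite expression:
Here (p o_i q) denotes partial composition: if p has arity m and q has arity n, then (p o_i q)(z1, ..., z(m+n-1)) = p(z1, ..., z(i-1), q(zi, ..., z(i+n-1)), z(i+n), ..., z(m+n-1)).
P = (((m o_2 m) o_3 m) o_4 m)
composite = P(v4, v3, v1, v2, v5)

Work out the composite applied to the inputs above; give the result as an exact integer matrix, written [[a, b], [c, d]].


[[-8, -8], [-20, -20]]

m(v2, v5) = [[2, 2], [0, 0]]
m(v1, m(v2, v5)) = [[2, 2], [-2, -2]]
m(v3, m(v1, m(v2, v5))) = [[-6, -6], [-4, -4]]
m(v4, m(v3, m(v1, m(v2, v5)))) = [[-8, -8], [-20, -20]]


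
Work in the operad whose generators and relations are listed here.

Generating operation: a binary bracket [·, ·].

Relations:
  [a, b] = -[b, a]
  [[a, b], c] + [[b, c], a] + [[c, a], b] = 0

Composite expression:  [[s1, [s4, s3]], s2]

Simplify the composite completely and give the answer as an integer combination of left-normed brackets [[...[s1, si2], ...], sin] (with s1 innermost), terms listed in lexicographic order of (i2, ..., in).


-[[[s1, s3], s4], s2] + [[[s1, s4], s3], s2]

Left-normed coefficients sit on the s1-initial expansion words.
Composite bracket: [[s1, [s4, s3]], s2]
Under [a, b] = ab - ba we get 8 signed associative words (2^3 = 8).
Coefficients come from the s1-initial words:
  s1s3s4s2 (sign -1) contributes -[[[s1, s3], s4], s2]
  s1s4s3s2 (sign +1) contributes +[[[s1, s4], s3], s2]


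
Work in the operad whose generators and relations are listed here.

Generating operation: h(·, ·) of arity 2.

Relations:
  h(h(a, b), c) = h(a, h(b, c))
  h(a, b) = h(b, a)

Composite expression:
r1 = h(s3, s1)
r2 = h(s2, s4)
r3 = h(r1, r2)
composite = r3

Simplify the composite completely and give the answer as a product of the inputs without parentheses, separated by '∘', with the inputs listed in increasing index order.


s1 ∘ s2 ∘ s3 ∘ s4

Shape and order are irrelevant to h; the s-input set decides.
h(s3, s1) flattens to s3 ∘ s1
h(s2, s4) flattens to s2 ∘ s4
h(h(s3, s1), h(s2, s4)) flattens to s3 ∘ s1 ∘ s2 ∘ s4
the factors in increasing index order: s1 ∘ s2 ∘ s3 ∘ s4


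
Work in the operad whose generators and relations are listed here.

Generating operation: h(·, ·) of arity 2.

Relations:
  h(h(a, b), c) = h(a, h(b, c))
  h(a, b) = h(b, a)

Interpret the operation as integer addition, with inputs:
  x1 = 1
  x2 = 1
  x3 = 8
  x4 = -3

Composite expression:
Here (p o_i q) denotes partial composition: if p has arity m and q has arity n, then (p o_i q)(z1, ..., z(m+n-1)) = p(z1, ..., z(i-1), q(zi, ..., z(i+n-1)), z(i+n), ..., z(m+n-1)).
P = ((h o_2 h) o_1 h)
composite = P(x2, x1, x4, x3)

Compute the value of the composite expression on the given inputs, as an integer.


7

h(x2, x1) = 2
h(x4, x3) = 5
h(h(x2, x1), h(x4, x3)) = 7


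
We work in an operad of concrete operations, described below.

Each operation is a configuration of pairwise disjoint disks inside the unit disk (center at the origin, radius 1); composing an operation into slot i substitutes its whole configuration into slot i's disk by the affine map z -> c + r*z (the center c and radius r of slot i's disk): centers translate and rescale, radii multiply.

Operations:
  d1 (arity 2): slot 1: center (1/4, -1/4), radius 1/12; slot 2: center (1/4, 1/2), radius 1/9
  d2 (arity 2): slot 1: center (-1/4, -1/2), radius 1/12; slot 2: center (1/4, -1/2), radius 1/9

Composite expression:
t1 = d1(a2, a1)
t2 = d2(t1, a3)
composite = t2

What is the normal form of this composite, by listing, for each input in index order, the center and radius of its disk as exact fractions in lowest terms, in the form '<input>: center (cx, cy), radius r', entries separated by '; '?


a1: center (-11/48, -11/24), radius 1/108; a2: center (-11/48, -25/48), radius 1/144; a3: center (1/4, -1/2), radius 1/9

Follow each a-input down from d2: c' goes to c + r*c', radius to r*r'.
a2 passes through 2 substitutions, ending at center (-11/48, -25/48), radius 1/144
a1 passes through 2 substitutions, ending at center (-11/48, -11/24), radius 1/108
a3 passes through 1 substitution, ending at center (1/4, -1/2), radius 1/9


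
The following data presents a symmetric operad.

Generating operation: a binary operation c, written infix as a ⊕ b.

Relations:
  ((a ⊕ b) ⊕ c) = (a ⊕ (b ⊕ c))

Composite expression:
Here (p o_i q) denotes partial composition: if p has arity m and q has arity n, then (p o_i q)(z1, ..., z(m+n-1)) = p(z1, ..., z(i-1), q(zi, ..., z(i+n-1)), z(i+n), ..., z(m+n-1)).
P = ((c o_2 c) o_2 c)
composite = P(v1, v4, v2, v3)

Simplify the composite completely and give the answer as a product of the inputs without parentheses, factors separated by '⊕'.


v1 ⊕ v4 ⊕ v2 ⊕ v3

Key point: c is associative — brackets drop, the v-order remains.
(v4 ⊕ v2) spells out as v4 ⊕ v2
((v4 ⊕ v2) ⊕ v3) spells out as v4 ⊕ v2 ⊕ v3
(v1 ⊕ ((v4 ⊕ v2) ⊕ v3)) spells out as v1 ⊕ v4 ⊕ v2 ⊕ v3


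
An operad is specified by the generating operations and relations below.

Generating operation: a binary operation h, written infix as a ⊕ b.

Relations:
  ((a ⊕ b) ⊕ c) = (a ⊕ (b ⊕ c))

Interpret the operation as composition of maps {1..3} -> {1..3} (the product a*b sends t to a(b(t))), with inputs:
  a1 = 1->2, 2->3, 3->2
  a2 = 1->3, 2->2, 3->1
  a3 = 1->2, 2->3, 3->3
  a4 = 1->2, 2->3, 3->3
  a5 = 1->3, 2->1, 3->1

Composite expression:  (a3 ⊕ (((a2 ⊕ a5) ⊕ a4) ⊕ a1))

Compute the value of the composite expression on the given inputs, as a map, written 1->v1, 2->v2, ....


1->3, 2->3, 3->3

(a2 ⊕ a5) = 1->1, 2->3, 3->3
((a2 ⊕ a5) ⊕ a4) = 1->3, 2->3, 3->3
(((a2 ⊕ a5) ⊕ a4) ⊕ a1) = 1->3, 2->3, 3->3
(a3 ⊕ (((a2 ⊕ a5) ⊕ a4) ⊕ a1)) = 1->3, 2->3, 3->3


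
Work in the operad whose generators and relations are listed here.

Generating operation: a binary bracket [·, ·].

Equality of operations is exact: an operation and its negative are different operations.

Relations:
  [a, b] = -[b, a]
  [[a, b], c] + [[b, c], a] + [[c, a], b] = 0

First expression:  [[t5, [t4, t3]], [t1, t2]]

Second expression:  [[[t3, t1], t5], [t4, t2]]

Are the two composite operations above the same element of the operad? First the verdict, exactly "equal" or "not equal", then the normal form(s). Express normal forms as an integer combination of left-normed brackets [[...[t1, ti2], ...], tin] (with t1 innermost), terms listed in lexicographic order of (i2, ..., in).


not equal; the first gives -[[[[t1, t2], t3], t4], t5] + [[[[t1, t2], t4], t3], t5] + [[[[t1, t2], t5], t3], t4] - [[[[t1, t2], t5], t4], t3] and the second [[[[t1, t3], t5], t2], t4] - [[[[t1, t3], t5], t4], t2]

The first expression reduces to -[[[[t1, t2], t3], t4], t5] + [[[[t1, t2], t4], t3], t5] + [[[[t1, t2], t5], t3], t4] - [[[[t1, t2], t5], t4], t3]
The second expression reduces to [[[[t1, t3], t5], t2], t4] - [[[[t1, t3], t5], t4], t2]
No match — not equal.


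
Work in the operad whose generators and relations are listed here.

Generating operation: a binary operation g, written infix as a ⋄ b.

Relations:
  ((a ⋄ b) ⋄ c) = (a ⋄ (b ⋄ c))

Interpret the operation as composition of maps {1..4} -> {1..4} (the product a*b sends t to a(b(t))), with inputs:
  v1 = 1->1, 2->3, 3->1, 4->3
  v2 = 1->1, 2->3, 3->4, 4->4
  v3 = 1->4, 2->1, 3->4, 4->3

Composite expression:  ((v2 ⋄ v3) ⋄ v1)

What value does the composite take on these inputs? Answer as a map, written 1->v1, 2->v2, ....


1->4, 2->4, 3->4, 4->4

(v2 ⋄ v3) = 1->4, 2->1, 3->4, 4->4
((v2 ⋄ v3) ⋄ v1) = 1->4, 2->4, 3->4, 4->4


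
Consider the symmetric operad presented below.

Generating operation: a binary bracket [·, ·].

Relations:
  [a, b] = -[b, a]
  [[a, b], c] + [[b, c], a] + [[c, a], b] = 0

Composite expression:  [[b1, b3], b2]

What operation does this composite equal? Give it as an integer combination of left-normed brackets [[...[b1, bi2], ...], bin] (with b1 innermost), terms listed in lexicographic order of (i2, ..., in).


[[b1, b3], b2]

In the tensor algebra, words opening b1 carry the b1-anchored form.
Composite bracket: [[b1, b3], b2]
Each bracket splits as ab - ba, giving 4 signed words (2^2 = 4).
Only words starting with b1 matter:
  sign of b1b3b2 is +1, so it contributes +[[b1, b3], b2]


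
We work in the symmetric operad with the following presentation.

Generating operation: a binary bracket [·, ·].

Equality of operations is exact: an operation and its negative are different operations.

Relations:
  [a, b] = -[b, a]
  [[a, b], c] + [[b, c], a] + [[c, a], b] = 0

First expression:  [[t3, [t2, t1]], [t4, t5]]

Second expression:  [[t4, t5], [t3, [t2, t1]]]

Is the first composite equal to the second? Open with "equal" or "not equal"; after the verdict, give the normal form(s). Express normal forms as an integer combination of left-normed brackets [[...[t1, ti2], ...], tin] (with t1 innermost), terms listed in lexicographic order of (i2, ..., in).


not equal — first [[[[t1, t2], t3], t4], t5] - [[[[t1, t2], t3], t5], t4], second -[[[[t1, t2], t3], t4], t5] + [[[[t1, t2], t3], t5], t4]

The first composite normalizes to [[[[t1, t2], t3], t4], t5] - [[[[t1, t2], t3], t5], t4]
The second composite normalizes to -[[[[t1, t2], t3], t4], t5] + [[[[t1, t2], t3], t5], t4]
The normal forms differ: not equal.


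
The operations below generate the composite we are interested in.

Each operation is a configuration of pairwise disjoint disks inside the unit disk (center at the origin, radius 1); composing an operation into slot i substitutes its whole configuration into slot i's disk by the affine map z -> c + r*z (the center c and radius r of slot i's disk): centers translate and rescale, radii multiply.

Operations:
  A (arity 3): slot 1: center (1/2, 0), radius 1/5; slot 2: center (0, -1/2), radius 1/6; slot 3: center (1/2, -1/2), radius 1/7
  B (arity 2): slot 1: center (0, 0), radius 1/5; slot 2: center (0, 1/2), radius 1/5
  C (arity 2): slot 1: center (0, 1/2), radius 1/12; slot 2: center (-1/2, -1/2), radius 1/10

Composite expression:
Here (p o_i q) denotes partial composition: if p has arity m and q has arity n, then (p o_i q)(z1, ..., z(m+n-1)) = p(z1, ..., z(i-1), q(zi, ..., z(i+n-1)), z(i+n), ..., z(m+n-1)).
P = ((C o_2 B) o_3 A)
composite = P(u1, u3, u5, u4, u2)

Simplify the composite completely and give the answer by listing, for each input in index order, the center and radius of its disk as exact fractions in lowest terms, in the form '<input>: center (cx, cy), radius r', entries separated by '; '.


u1: center (0, 1/2), radius 1/12; u2: center (-49/100, -23/50), radius 1/350; u3: center (-1/2, -1/2), radius 1/50; u4: center (-1/2, -23/50), radius 1/300; u5: center (-49/100, -9/20), radius 1/250

Nesting under C composes maps z -> c + r*z down each u-path.
for u1, the 1-step affine chain lands on center (0, 1/2), radius 1/12
for u3, the 2-step affine chain lands on center (-1/2, -1/2), radius 1/50
for u5, the 3-step affine chain lands on center (-49/100, -9/20), radius 1/250
for u4, the 3-step affine chain lands on center (-1/2, -23/50), radius 1/300
for u2, the 3-step affine chain lands on center (-49/100, -23/50), radius 1/350


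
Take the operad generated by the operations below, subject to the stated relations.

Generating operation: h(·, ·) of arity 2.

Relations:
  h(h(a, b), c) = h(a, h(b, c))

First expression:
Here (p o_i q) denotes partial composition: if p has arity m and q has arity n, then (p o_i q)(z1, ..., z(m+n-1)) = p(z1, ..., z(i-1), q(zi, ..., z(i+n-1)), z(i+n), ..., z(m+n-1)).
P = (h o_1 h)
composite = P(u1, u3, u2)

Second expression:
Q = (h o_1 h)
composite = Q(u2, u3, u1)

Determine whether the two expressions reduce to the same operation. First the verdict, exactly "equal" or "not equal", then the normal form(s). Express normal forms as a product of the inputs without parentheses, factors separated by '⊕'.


not equal: they reduce to u1 ⊕ u3 ⊕ u2 and u2 ⊕ u3 ⊕ u1

The first composite normalizes to u1 ⊕ u3 ⊕ u2
The second composite normalizes to u2 ⊕ u3 ⊕ u1
The normal forms differ: not equal.


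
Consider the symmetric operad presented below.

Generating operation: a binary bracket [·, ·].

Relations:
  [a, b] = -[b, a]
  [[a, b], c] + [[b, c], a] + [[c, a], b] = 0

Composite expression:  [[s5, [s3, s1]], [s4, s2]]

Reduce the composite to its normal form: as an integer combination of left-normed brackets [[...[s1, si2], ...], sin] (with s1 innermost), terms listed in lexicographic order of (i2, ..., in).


In the tensor algebra, words opening s1 carry the s1-anchored form.
Composite bracket: [[s5, [s3, s1]], [s4, s2]]
Full expansion: 16 signed words from ab - ba (2^4 = 16).
Keep just the words that open with s1:
  from s1s3s5s2s4, sign -1: term -[[[[s1, s3], s5], s2], s4]
  from s1s3s5s4s2, sign +1: term +[[[[s1, s3], s5], s4], s2]

-[[[[s1, s3], s5], s2], s4] + [[[[s1, s3], s5], s4], s2]


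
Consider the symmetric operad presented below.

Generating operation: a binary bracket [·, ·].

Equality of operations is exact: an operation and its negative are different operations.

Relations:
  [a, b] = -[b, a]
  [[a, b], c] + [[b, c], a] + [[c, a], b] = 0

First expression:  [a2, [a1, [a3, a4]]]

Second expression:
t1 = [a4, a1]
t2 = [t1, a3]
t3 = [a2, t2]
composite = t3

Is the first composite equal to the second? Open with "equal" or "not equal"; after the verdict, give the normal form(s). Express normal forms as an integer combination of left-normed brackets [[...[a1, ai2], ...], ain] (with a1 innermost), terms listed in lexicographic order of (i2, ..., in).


not equal; first: -[[[a1, a3], a4], a2] + [[[a1, a4], a3], a2]; second: [[[a1, a4], a3], a2]

The first expression, normalized: -[[[a1, a3], a4], a2] + [[[a1, a4], a3], a2]
The second expression, normalized: [[[a1, a4], a3], a2]
Distinct normal forms: not equal.


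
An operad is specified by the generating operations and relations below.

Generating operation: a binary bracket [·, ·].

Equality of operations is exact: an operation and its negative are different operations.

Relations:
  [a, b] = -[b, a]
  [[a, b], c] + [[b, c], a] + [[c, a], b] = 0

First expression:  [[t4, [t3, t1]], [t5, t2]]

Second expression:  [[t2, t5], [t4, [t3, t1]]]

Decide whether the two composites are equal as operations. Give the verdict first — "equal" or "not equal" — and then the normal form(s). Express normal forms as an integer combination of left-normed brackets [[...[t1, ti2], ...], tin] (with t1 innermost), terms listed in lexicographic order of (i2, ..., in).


The first composite normalizes to -[[[[t1, t3], t4], t2], t5] + [[[[t1, t3], t4], t5], t2]
The second composite normalizes to -[[[[t1, t3], t4], t2], t5] + [[[[t1, t3], t4], t5], t2]
Both agree, so they are equal.

equal: each reduces to -[[[[t1, t3], t4], t2], t5] + [[[[t1, t3], t4], t5], t2]


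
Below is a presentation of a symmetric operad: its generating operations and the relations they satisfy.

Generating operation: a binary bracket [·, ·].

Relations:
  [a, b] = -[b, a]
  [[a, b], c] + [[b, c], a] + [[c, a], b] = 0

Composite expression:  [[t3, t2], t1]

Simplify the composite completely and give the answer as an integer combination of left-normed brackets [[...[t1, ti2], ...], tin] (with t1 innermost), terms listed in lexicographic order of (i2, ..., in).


[[t1, t2], t3] - [[t1, t3], t2]


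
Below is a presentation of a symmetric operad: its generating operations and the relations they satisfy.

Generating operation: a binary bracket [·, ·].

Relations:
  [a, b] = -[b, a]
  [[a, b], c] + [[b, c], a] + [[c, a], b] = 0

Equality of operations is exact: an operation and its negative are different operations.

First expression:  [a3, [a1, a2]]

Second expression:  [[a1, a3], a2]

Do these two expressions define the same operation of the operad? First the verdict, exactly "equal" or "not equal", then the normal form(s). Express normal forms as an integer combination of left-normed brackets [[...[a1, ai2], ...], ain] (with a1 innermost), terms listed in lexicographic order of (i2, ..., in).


Reducing the first expression gives -[[a1, a2], a3]
Reducing the second expression gives [[a1, a3], a2]
Different reductions; not equal.

not equal; first: -[[a1, a2], a3]; second: [[a1, a3], a2]


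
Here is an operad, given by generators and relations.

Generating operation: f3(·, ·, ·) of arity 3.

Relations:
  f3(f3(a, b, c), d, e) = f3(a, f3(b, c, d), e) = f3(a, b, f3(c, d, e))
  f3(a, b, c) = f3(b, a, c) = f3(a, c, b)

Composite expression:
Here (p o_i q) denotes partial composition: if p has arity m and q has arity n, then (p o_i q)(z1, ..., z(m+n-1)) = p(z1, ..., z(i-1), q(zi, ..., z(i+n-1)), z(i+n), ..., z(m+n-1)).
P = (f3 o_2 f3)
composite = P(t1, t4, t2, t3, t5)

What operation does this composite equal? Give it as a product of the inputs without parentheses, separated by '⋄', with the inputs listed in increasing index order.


Shape and order are irrelevant to f3; the t-input set decides.
f3(t4, t2, t3) reduces to t4 ⋄ t2 ⋄ t3
f3(t1, f3(t4, t2, t3), t5) reduces to t1 ⋄ t4 ⋄ t2 ⋄ t3 ⋄ t5
putting the inputs in ascending order: t1 ⋄ t2 ⋄ t3 ⋄ t4 ⋄ t5

t1 ⋄ t2 ⋄ t3 ⋄ t4 ⋄ t5


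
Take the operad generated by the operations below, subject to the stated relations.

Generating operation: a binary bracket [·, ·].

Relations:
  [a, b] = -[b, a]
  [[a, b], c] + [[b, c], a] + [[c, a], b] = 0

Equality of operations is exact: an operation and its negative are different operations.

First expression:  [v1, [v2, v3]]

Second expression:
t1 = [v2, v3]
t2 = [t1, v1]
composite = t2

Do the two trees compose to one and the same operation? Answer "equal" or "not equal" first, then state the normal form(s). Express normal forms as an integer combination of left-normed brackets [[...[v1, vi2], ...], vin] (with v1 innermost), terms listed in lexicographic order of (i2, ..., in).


The first expression reduces to [[v1, v2], v3] - [[v1, v3], v2]
The second expression reduces to -[[v1, v2], v3] + [[v1, v3], v2]
The normal forms differ: not equal.

not equal — first [[v1, v2], v3] - [[v1, v3], v2], second -[[v1, v2], v3] + [[v1, v3], v2]


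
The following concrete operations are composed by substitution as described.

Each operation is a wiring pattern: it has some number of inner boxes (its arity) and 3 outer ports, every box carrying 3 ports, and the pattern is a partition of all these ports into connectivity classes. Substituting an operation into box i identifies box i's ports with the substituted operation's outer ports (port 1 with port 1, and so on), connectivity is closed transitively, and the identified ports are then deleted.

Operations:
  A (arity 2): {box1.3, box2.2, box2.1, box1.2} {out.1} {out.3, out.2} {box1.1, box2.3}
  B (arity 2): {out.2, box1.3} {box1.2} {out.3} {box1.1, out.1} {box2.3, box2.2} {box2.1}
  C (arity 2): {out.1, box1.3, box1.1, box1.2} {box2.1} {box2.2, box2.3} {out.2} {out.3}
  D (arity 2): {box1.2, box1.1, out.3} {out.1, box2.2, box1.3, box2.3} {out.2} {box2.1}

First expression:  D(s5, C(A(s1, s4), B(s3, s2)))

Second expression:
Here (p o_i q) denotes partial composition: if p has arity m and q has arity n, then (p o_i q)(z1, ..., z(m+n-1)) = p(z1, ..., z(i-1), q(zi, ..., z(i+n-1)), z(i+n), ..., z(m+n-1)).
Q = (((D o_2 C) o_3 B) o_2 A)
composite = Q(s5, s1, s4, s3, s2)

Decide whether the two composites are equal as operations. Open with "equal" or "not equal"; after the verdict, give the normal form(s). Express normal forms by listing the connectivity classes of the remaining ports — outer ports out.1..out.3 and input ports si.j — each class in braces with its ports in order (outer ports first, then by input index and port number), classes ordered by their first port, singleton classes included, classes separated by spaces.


equal — both sides give {out.1, s5.3} {out.2} {out.3, s5.1, s5.2} {s1.1, s4.3} {s1.2, s1.3, s4.1, s4.2} {s2.1} {s2.2, s2.3} {s3.1} {s3.2} {s3.3}

Normal form of the first expression: {out.1, s5.3} {out.2} {out.3, s5.1, s5.2} {s1.1, s4.3} {s1.2, s1.3, s4.1, s4.2} {s2.1} {s2.2, s2.3} {s3.1} {s3.2} {s3.3}
Normal form of the second expression: {out.1, s5.3} {out.2} {out.3, s5.1, s5.2} {s1.1, s4.3} {s1.2, s1.3, s4.1, s4.2} {s2.1} {s2.2, s2.3} {s3.1} {s3.2} {s3.3}
Both agree, so they are equal.


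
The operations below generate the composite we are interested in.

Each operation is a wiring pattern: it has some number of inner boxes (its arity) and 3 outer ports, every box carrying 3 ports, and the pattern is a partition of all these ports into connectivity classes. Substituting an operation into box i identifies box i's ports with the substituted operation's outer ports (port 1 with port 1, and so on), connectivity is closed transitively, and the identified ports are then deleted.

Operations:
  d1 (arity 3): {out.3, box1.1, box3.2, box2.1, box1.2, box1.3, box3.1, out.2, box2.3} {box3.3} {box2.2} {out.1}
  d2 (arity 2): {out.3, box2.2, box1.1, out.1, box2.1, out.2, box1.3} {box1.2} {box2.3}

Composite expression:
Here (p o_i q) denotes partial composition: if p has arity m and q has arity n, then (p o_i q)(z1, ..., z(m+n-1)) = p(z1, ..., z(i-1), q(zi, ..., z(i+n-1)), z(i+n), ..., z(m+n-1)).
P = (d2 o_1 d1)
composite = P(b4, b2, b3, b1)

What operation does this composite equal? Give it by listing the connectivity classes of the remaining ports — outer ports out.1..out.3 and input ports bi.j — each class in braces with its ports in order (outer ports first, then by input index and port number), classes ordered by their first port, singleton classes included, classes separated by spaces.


Substituting into d2 glues patterns; closure does the rest.
after d1, the pattern on (b4, b2, b3) reads {out.1} {out.2, out.3, b2.1, b2.3, b3.1, b3.2, b4.1, b4.2, b4.3} {b2.2} {b3.3} (out.j = its outer ports)
after d2, the pattern on (b4, b2, b3, b1) reads {out.1, out.2, out.3, b1.1, b1.2, b2.1, b2.3, b3.1, b3.2, b4.1, b4.2, b4.3} {b1.3} {b2.2} {b3.3} (out.j = its outer ports)

{out.1, out.2, out.3, b1.1, b1.2, b2.1, b2.3, b3.1, b3.2, b4.1, b4.2, b4.3} {b1.3} {b2.2} {b3.3}
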